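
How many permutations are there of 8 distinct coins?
8! = 40320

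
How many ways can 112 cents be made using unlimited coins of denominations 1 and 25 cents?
Coefficient of x^112 in 1/(1-x^1) · 1/(1-x^25). Use j coins of 25 for j = 0..⌊112/25⌋ = 4, the rest in 1s: 4 + 1 = 5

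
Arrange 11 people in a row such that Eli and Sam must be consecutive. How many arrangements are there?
Treat the 2 as one block: (11-2+1)! × 2! = 3628800 × 2 = 7257600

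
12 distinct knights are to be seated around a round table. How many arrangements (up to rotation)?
Circular: fix one position, arrange the rest. (12-1)! = 39916800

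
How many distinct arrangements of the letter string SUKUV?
5! / (1! × 2! × 1! × 1!) = 60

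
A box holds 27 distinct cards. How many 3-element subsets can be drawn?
C(27,3) = 27!/(3!×24!) = 2925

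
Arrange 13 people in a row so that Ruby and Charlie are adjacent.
Treat as block: (13-1)! × 2! = 479001600 × 2 = 958003200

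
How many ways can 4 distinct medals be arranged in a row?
4! = 24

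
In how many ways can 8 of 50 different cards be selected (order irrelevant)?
C(50,8) = 50!/(8!×42!) = 536878650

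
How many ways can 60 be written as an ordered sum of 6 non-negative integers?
C(60+6-1, 6-1) = C(65, 5) = 8259888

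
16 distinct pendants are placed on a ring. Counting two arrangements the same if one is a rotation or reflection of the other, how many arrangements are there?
(16-1)!/2 = 1307674368000/2 = 653837184000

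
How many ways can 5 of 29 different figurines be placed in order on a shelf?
P(29,5) = 29!/(29-5)! = 14250600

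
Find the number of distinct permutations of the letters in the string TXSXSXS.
7! / (1! × 3! × 3!) = 140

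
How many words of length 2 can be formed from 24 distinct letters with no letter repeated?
P(24,2) = 24!/(24-2)! = 552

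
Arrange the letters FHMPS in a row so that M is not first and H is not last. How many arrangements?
By inclusion-exclusion: 5! - 2×(5-1)! + (5-2)! = 120 - 48 + 6 = 78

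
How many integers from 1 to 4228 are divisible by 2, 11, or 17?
⌊4228/2⌋+⌊4228/11⌋+⌊4228/17⌋ - ⌊4228/22⌋-⌊4228/34⌋-⌊4228/187⌋ + ⌊4228/374⌋ = 2114+384+248 - 192-124-22 + 11 = 2419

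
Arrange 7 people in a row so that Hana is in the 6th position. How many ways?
Fix one position: (7-1)! = 720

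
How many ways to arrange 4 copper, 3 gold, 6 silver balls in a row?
13! / (4! × 3! × 6!) = 60060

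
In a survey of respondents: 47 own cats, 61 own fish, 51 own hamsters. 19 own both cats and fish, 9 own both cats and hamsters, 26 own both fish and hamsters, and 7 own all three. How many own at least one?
|A∪B∪C| = 47+61+51-19-9-26+7 = 112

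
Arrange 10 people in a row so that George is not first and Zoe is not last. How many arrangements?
By inclusion-exclusion: 10! - 2×(10-1)! + (10-2)! = 3628800 - 725760 + 40320 = 2943360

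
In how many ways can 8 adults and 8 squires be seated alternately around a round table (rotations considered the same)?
Fix one of the adults: (8-1)! ways for the remaining adults, × 8! ways for the squires = 5040 × 40320 = 203212800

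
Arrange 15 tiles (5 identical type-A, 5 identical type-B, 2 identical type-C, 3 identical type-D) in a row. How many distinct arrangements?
15! / (5! × 5! × 2! × 3!) = 7567560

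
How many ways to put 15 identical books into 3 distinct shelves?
C(15+3-1, 3-1) = C(17, 2) = 136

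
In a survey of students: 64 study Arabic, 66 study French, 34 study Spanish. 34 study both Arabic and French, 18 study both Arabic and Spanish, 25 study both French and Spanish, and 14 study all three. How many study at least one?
|A∪B∪C| = 64+66+34-34-18-25+14 = 101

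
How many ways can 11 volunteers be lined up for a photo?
11! = 39916800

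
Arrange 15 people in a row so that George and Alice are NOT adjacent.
Total - adjacent = 15! - (15-1)!×2 = 1307674368000 - 174356582400 = 1133317785600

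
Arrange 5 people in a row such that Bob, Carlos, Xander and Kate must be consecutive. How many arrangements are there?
Treat the 4 as one block: (5-4+1)! × 4! = 2 × 24 = 48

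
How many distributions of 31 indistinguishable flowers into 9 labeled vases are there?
C(31+9-1, 9-1) = C(39, 8) = 61523748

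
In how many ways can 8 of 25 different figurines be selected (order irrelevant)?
C(25,8) = 25!/(8!×17!) = 1081575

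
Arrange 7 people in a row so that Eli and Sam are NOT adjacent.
Total - adjacent = 7! - (7-1)!×2 = 5040 - 1440 = 3600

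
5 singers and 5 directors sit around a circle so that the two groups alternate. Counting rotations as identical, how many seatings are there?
Fix one of the singers: (5-1)! ways for the remaining singers, × 5! ways for the directors = 24 × 120 = 2880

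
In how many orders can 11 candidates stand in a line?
11! = 39916800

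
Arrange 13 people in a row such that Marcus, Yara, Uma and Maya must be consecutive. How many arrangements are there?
Treat the 4 as one block: (13-4+1)! × 4! = 3628800 × 24 = 87091200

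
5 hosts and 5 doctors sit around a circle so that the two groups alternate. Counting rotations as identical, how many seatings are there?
Fix one of the hosts: (5-1)! ways for the remaining hosts, × 5! ways for the doctors = 24 × 120 = 2880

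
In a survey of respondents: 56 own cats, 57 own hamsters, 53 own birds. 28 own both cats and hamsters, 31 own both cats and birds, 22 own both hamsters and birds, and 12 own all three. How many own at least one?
|A∪B∪C| = 56+57+53-28-31-22+12 = 97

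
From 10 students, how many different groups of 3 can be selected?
C(10,3) = 10!/(3!×7!) = 120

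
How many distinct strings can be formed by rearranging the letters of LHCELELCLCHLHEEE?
16! / (5! × 3! × 3! × 5!) = 40360320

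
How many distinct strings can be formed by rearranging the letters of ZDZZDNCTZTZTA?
13! / (3! × 1! × 1! × 1! × 2! × 5!) = 4324320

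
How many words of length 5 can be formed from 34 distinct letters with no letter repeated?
P(34,5) = 34!/(34-5)! = 33390720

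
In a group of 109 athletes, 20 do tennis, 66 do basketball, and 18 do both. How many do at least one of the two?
|A∪B| = |A| + |B| - |A∩B| = 20 + 66 - 18 = 68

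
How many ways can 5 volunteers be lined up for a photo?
5! = 120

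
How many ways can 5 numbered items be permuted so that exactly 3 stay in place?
Choose the 3 fixed points C(5,3) = 10, derange the rest: !2 = Σ_{j=0}^{2} (-1)^j·2!/j! = 2 - 2 + 1 = 1. Product = 10 × 1 = 10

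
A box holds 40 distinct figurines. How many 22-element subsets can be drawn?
C(40,22) = 40!/(22!×18!) = 113380261800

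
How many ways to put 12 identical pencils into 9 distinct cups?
C(12+9-1, 9-1) = C(20, 8) = 125970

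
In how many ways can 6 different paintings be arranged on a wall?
6! = 720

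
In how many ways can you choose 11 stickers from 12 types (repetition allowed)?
C(11+12-1, 12-1) = C(22, 11) = 705432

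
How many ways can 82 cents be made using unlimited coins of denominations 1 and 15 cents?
Coefficient of x^82 in 1/(1-x^1) · 1/(1-x^15). Use j coins of 15 for j = 0..⌊82/15⌋ = 5, the rest in 1s: 5 + 1 = 6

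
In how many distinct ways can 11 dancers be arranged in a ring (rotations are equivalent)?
Circular: fix one position, arrange the rest. (11-1)! = 3628800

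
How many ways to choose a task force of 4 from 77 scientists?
C(77,4) = 77!/(4!×73!) = 1353275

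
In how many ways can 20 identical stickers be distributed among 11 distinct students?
C(20+11-1, 11-1) = C(30, 10) = 30045015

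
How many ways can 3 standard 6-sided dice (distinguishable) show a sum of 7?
Coefficient of x^7 in (x + x² + ... + x^6)^3. By inclusion-exclusion on dice exceeding 6: Σ_j (-1)^j C(3,j)·C(7-1-6j, 2) = C(3,0)·C(6,2) = 1·15 = 15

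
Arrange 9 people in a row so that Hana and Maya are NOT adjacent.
Total - adjacent = 9! - (9-1)!×2 = 362880 - 80640 = 282240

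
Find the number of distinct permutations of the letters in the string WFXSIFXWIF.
10! / (1! × 2! × 2! × 3! × 2!) = 75600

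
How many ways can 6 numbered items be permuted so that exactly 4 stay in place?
Choose the 4 fixed points C(6,4) = 15, derange the rest: !2 = Σ_{j=0}^{2} (-1)^j·2!/j! = 2 - 2 + 1 = 1. Product = 15 × 1 = 15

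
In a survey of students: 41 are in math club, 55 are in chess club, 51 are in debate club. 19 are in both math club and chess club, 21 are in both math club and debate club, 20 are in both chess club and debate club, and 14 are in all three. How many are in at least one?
|A∪B∪C| = 41+55+51-19-21-20+14 = 101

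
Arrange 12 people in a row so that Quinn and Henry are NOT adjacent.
Total - adjacent = 12! - (12-1)!×2 = 479001600 - 79833600 = 399168000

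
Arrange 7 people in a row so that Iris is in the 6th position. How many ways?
Fix one position: (7-1)! = 720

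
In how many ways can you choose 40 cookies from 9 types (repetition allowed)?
C(40+9-1, 9-1) = C(48, 8) = 377348994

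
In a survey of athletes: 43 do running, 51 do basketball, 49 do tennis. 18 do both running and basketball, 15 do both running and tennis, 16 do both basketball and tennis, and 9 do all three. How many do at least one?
|A∪B∪C| = 43+51+49-18-15-16+9 = 103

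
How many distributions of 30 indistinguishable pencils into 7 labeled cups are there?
C(30+7-1, 7-1) = C(36, 6) = 1947792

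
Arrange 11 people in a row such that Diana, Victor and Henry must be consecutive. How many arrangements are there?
Treat the 3 as one block: (11-3+1)! × 3! = 362880 × 6 = 2177280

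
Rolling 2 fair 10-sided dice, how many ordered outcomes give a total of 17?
Coefficient of x^17 in (x + x² + ... + x^10)^2. By inclusion-exclusion on dice exceeding 10: Σ_j (-1)^j C(2,j)·C(17-1-10j, 1) = C(2,0)·C(16,1) - C(2,1)·C(6,1) = 1·16 - 2·6 = 4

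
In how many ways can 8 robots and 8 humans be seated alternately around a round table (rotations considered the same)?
Fix one of the robots: (8-1)! ways for the remaining robots, × 8! ways for the humans = 5040 × 40320 = 203212800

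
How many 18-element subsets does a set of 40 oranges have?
C(40,18) = 40!/(18!×22!) = 113380261800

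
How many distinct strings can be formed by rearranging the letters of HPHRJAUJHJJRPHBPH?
17! / (1! × 5! × 1! × 1! × 2! × 4! × 3!) = 10291881600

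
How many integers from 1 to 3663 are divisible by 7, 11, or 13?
⌊3663/7⌋+⌊3663/11⌋+⌊3663/13⌋ - ⌊3663/77⌋-⌊3663/91⌋-⌊3663/143⌋ + ⌊3663/1001⌋ = 523+333+281 - 47-40-25 + 3 = 1028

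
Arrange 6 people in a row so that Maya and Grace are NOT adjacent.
Total - adjacent = 6! - (6-1)!×2 = 720 - 240 = 480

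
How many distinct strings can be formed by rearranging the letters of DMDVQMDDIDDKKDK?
15! / (2! × 1! × 7! × 1! × 3! × 1!) = 21621600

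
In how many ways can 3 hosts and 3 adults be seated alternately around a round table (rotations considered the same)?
Fix one of the hosts: (3-1)! ways for the remaining hosts, × 3! ways for the adults = 2 × 6 = 12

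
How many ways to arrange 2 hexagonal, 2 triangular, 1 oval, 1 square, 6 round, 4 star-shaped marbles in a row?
16! / (2! × 2! × 1! × 1! × 6! × 4!) = 302702400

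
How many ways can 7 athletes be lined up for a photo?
7! = 5040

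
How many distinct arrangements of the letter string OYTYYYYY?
8! / (6! × 1! × 1!) = 56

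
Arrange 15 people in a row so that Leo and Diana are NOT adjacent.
Total - adjacent = 15! - (15-1)!×2 = 1307674368000 - 174356582400 = 1133317785600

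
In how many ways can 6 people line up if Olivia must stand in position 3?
Fix one position: (6-1)! = 120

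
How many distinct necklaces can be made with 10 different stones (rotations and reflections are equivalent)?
(10-1)!/2 = 362880/2 = 181440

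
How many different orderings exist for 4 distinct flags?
4! = 24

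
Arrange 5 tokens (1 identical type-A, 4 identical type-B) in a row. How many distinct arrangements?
5! / (1! × 4!) = 5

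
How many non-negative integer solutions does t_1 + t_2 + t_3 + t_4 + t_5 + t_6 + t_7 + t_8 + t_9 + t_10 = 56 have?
C(56+10-1, 10-1) = C(65, 9) = 31966749880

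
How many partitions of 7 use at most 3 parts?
By conjugation, equals partitions of 7 into parts ≤ 3. Let r_j(i) = number of partitions of i into parts ≤ j, for i = 0..7. r_1(i) = 1 for all i; r_j(i) = r_{j-1}(i) + r_j(i-j). Rows j = 2..3: ≤2: 1 1 2 2 3 3 4 4; ≤3: 1 1 2 3 4 5 7 8. r_3(7) = 8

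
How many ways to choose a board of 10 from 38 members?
C(38,10) = 38!/(10!×28!) = 472733756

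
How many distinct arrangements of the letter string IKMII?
5! / (1! × 1! × 3!) = 20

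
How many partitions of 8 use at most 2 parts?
By conjugation, equals partitions of 8 into parts ≤ 2. Let r_j(i) = number of partitions of i into parts ≤ j, for i = 0..8. r_1(i) = 1 for all i; r_j(i) = r_{j-1}(i) + r_j(i-j). Rows j = 2..2: ≤2: 1 1 2 2 3 3 4 4 5. r_2(8) = 5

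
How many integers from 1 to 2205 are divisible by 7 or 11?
⌊2205/7⌋ + ⌊2205/11⌋ - ⌊2205/77⌋ = 315 + 200 - 28 = 487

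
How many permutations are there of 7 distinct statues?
7! = 5040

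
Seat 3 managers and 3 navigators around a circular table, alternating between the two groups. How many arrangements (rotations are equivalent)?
Fix one of the managers: (3-1)! ways for the remaining managers, × 3! ways for the navigators = 2 × 6 = 12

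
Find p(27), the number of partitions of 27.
Pentagonal recurrence p(n) = p(n-1) + p(n-2) - p(n-5) - p(n-7) + p(n-12) + p(n-15) - ... gives p(0..26) = 1, 1, 2, 3, 5, 7, 11, 15, 22, 30, 42, 56, 77, 101, 135, 176, 231, 297, 385, 490, 627, 792, 1002, 1255, 1575, 1958, 2436. p(27) = p(26) + p(25) - p(22) - p(20) + p(15) + p(12) - p(5) - p(1) = 2436 + 1958 - 1002 - 627 + 176 + 77 - 7 - 1 = 3010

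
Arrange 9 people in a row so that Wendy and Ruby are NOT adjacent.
Total - adjacent = 9! - (9-1)!×2 = 362880 - 80640 = 282240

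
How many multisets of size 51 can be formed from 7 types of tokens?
C(51+7-1, 7-1) = C(57, 6) = 36288252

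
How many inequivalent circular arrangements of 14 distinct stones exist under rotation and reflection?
(14-1)!/2 = 6227020800/2 = 3113510400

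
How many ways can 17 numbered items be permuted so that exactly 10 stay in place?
Choose the 10 fixed points C(17,10) = 19448, derange the rest: !7 = Σ_{j=0}^{7} (-1)^j·7!/j! = 5040 - 5040 + 2520 - 840 + 210 - 42 + 7 - 1 = 1854. Product = 19448 × 1854 = 36056592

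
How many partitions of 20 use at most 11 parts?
By conjugation, equals partitions of 20 into parts ≤ 11. Let r_j(i) = number of partitions of i into parts ≤ j, for i = 0..20. r_1(i) = 1 for all i; r_j(i) = r_{j-1}(i) + r_j(i-j). Rows j = 2..11: ≤2: 1 1 2 2 3 3 4 4 5 5 6 6 7 7 8 8 9 9 10 10 11; ≤3: 1 1 2 3 4 5 7 8 10 12 14 16 19 21 24 27 30 33 37 40 44; ≤4: 1 1 2 3 5 6 9 11 15 18 23 27 34 39 47 54 64 72 84 94 108; ≤5: 1 1 2 3 5 7 10 13 18 23 30 37 47 57 70 84 101 119 141 164 192; ≤6: 1 1 2 3 5 7 11 14 20 26 35 44 58 71 90 110 136 163 199 235 282; ≤7: 1 1 2 3 5 7 11 15 21 28 38 49 65 82 105 131 164 201 248 300 364; ≤8: 1 1 2 3 5 7 11 15 22 29 40 52 70 89 116 146 186 230 288 352 434; ≤9: 1 1 2 3 5 7 11 15 22 30 41 54 73 94 123 157 201 252 318 393 488; ≤10: 1 1 2 3 5 7 11 15 22 30 42 55 75 97 128 164 212 267 340 423 530; ≤11: 1 1 2 3 5 7 11 15 22 30 42 56 76 99 131 169 219 278 355 445 560. r_11(20) = 560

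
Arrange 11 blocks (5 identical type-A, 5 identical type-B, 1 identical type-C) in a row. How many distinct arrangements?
11! / (5! × 5! × 1!) = 2772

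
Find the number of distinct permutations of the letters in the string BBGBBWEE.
8! / (1! × 1! × 4! × 2!) = 840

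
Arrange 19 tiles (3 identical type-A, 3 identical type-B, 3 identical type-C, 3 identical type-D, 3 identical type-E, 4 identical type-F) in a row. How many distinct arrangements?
19! / (3! × 3! × 3! × 3! × 3! × 4!) = 651819168000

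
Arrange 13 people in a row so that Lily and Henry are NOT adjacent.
Total - adjacent = 13! - (13-1)!×2 = 6227020800 - 958003200 = 5269017600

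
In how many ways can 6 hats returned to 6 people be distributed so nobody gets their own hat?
!6 = Σ_{j=0}^{6} (-1)^j·6!/j! = 720 - 720 + 360 - 120 + 30 - 6 + 1 = 265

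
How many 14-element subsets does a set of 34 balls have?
C(34,14) = 34!/(14!×20!) = 1391975640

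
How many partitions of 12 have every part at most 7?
Let r_j(i) = number of partitions of i into parts ≤ j, for i = 0..12. r_1(i) = 1 for all i; r_j(i) = r_{j-1}(i) + r_j(i-j). Rows j = 2..7: ≤2: 1 1 2 2 3 3 4 4 5 5 6 6 7; ≤3: 1 1 2 3 4 5 7 8 10 12 14 16 19; ≤4: 1 1 2 3 5 6 9 11 15 18 23 27 34; ≤5: 1 1 2 3 5 7 10 13 18 23 30 37 47; ≤6: 1 1 2 3 5 7 11 14 20 26 35 44 58; ≤7: 1 1 2 3 5 7 11 15 21 28 38 49 65. r_7(12) = 65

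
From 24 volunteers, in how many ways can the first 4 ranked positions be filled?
P(24,4) = 24!/(24-4)! = 255024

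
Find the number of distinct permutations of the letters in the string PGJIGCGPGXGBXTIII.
17! / (2! × 1! × 5! × 1! × 4! × 2! × 1! × 1!) = 30875644800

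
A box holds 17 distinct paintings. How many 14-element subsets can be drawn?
C(17,14) = 17!/(14!×3!) = 680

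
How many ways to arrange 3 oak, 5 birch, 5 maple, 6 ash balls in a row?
19! / (3! × 5! × 5! × 6!) = 1955457504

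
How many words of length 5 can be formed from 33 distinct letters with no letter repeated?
P(33,5) = 33!/(33-5)! = 28480320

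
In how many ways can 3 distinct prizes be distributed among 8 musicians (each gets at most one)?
P(8,3) = 8!/(8-3)! = 336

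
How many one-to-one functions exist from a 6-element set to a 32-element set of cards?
P(32,6) = 32!/(32-6)! = 652458240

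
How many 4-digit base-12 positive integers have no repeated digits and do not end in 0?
Last digit: 11 nonzero choices. First digit: 10 (nonzero, ≠last). Middle 2: P(10,2) = 90. Total = 9900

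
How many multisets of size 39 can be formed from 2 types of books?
C(39+2-1, 2-1) = C(40, 1) = 40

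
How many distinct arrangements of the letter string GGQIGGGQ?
8! / (5! × 1! × 2!) = 168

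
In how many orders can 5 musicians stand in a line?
5! = 120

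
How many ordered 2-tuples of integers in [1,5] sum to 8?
Coefficient of x^8 in (x + x² + ... + x^5)^2. By inclusion-exclusion on dice exceeding 5: Σ_j (-1)^j C(2,j)·C(8-1-5j, 1) = C(2,0)·C(7,1) - C(2,1)·C(2,1) = 1·7 - 2·2 = 3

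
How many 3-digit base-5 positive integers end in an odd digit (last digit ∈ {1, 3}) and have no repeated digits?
Last∈{1,3}. Last=0: 0. Last nonzero: 2×3×P(3,1) = 18. Total = 18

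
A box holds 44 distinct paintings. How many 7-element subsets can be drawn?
C(44,7) = 44!/(7!×37!) = 38320568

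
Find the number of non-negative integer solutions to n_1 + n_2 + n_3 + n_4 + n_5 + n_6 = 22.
C(22+6-1, 6-1) = C(27, 5) = 80730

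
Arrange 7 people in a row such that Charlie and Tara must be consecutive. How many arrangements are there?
Treat the 2 as one block: (7-2+1)! × 2! = 720 × 2 = 1440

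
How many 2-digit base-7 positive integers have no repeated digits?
First digit: 6 choices (nonzero). Then descending: 6 × 6 = 36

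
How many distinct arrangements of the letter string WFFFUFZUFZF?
11! / (6! × 2! × 1! × 2!) = 13860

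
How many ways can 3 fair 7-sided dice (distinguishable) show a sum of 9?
Coefficient of x^9 in (x + x² + ... + x^7)^3. By inclusion-exclusion on dice exceeding 7: Σ_j (-1)^j C(3,j)·C(9-1-7j, 2) = C(3,0)·C(8,2) = 1·28 = 28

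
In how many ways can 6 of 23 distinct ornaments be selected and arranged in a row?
P(23,6) = 23!/(23-6)! = 72681840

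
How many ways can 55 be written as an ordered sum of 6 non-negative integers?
C(55+6-1, 6-1) = C(60, 5) = 5461512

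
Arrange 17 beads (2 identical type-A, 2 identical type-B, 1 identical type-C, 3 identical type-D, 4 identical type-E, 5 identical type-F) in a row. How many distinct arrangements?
17! / (2! × 2! × 1! × 3! × 4! × 5!) = 5145940800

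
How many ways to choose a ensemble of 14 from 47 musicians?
C(47,14) = 47!/(14!×33!) = 341643774795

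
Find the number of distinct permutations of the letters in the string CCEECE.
6! / (3! × 3!) = 20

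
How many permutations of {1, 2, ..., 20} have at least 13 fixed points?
Exactly j fixed points: C(20,j)·!(20-j); sum over j ≥ 13 (derangement numbers via !m = (m-1)·(!(m-1) + !(m-2)): !0..!7 = 1, 0, 1, 2, 9, 44, 265, 1854). Σ_{j=13}^{20} C(20,j)·!(20-j) = C(20,13)·!7 + C(20,14)·!6 + C(20,15)·!5 + C(20,16)·!4 + C(20,17)·!3 + C(20,18)·!2 + C(20,19)·!1 + C(20,20)·!0 = 77520·1854 + 38760·265 + 15504·44 + 4845·9 + 1140·2 + 190·1 + 20·0 + 1·1 = 154721732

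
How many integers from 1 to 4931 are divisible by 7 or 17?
⌊4931/7⌋ + ⌊4931/17⌋ - ⌊4931/119⌋ = 704 + 290 - 41 = 953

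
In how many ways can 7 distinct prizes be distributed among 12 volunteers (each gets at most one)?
P(12,7) = 12!/(12-7)! = 3991680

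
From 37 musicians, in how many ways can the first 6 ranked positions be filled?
P(37,6) = 37!/(37-6)! = 1673844480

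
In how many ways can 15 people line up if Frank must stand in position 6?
Fix one position: (15-1)! = 87178291200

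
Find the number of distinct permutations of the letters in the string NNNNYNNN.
8! / (7! × 1!) = 8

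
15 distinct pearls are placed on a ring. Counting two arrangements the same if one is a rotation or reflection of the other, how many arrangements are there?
(15-1)!/2 = 87178291200/2 = 43589145600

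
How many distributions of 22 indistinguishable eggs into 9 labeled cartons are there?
C(22+9-1, 9-1) = C(30, 8) = 5852925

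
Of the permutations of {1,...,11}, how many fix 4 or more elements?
Exactly j fixed points: C(11,j)·!(11-j); sum over j ≥ 4 (derangement numbers via !m = (m-1)·(!(m-1) + !(m-2)): !0..!7 = 1, 0, 1, 2, 9, 44, 265, 1854). Σ_{j=4}^{11} C(11,j)·!(11-j) = C(11,4)·!7 + C(11,5)·!6 + C(11,6)·!5 + C(11,7)·!4 + C(11,8)·!3 + C(11,9)·!2 + C(11,10)·!1 + C(11,11)·!0 = 330·1854 + 462·265 + 462·44 + 330·9 + 165·2 + 55·1 + 11·0 + 1·1 = 757934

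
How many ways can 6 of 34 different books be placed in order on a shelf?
P(34,6) = 34!/(34-6)! = 968330880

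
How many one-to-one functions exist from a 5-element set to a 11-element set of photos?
P(11,5) = 11!/(11-5)! = 55440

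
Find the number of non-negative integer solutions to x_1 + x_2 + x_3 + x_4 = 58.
C(58+4-1, 4-1) = C(61, 3) = 35990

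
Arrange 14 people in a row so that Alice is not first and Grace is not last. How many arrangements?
By inclusion-exclusion: 14! - 2×(14-1)! + (14-2)! = 87178291200 - 12454041600 + 479001600 = 75203251200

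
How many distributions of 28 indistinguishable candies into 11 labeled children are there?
C(28+11-1, 11-1) = C(38, 10) = 472733756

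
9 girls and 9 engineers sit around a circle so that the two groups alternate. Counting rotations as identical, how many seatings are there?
Fix one of the girls: (9-1)! ways for the remaining girls, × 9! ways for the engineers = 40320 × 362880 = 14631321600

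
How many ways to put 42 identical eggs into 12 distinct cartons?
C(42+12-1, 12-1) = C(53, 11) = 76223753060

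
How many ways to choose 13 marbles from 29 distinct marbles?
C(29,13) = 29!/(13!×16!) = 67863915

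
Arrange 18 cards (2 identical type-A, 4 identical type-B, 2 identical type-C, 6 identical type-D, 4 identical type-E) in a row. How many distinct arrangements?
18! / (2! × 4! × 2! × 6! × 4!) = 3859455600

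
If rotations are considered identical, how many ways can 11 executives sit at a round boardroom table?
Circular: fix one position, arrange the rest. (11-1)! = 3628800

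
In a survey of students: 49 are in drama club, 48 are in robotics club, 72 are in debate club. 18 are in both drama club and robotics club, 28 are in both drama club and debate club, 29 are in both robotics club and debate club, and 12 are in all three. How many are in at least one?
|A∪B∪C| = 49+48+72-18-28-29+12 = 106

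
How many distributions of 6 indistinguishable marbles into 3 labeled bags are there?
C(6+3-1, 3-1) = C(8, 2) = 28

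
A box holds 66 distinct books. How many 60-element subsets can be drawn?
C(66,60) = 66!/(60!×6!) = 90858768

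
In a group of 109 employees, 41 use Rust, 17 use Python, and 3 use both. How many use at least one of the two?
|A∪B| = |A| + |B| - |A∩B| = 41 + 17 - 3 = 55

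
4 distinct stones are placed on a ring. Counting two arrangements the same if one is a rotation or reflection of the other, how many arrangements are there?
(4-1)!/2 = 6/2 = 3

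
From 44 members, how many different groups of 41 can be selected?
C(44,41) = 44!/(41!×3!) = 13244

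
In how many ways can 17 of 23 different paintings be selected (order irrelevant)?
C(23,17) = 23!/(17!×6!) = 100947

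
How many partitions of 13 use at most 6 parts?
By conjugation, equals partitions of 13 into parts ≤ 6. Let r_j(i) = number of partitions of i into parts ≤ j, for i = 0..13. r_1(i) = 1 for all i; r_j(i) = r_{j-1}(i) + r_j(i-j). Rows j = 2..6: ≤2: 1 1 2 2 3 3 4 4 5 5 6 6 7 7; ≤3: 1 1 2 3 4 5 7 8 10 12 14 16 19 21; ≤4: 1 1 2 3 5 6 9 11 15 18 23 27 34 39; ≤5: 1 1 2 3 5 7 10 13 18 23 30 37 47 57; ≤6: 1 1 2 3 5 7 11 14 20 26 35 44 58 71. r_6(13) = 71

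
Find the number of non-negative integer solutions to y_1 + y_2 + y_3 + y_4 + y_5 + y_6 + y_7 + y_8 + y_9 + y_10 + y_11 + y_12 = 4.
C(4+12-1, 12-1) = C(15, 11) = 1365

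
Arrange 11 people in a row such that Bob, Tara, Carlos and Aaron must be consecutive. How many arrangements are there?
Treat the 4 as one block: (11-4+1)! × 4! = 40320 × 24 = 967680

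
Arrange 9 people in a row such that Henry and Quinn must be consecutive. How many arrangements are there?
Treat the 2 as one block: (9-2+1)! × 2! = 40320 × 2 = 80640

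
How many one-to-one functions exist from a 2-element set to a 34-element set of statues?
P(34,2) = 34!/(34-2)! = 1122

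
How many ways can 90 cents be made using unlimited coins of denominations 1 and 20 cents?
Coefficient of x^90 in 1/(1-x^1) · 1/(1-x^20). Use j coins of 20 for j = 0..⌊90/20⌋ = 4, the rest in 1s: 4 + 1 = 5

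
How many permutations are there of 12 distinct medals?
12! = 479001600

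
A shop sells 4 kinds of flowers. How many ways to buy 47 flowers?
C(47+4-1, 4-1) = C(50, 3) = 19600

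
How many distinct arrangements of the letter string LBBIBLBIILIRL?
13! / (4! × 4! × 4! × 1!) = 450450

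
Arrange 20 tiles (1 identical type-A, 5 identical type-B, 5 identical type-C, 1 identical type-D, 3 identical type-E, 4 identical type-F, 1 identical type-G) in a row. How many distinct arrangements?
20! / (1! × 5! × 5! × 1! × 3! × 4! × 1!) = 1173274502400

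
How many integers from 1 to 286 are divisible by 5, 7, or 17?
⌊286/5⌋+⌊286/7⌋+⌊286/17⌋ - ⌊286/35⌋-⌊286/85⌋-⌊286/119⌋ + ⌊286/595⌋ = 57+40+16 - 8-3-2 + 0 = 100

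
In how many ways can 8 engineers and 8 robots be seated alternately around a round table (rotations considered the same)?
Fix one of the engineers: (8-1)! ways for the remaining engineers, × 8! ways for the robots = 5040 × 40320 = 203212800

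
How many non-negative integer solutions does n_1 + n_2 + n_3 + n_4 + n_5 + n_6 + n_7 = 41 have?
C(41+7-1, 7-1) = C(47, 6) = 10737573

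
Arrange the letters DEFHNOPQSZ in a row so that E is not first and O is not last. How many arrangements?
By inclusion-exclusion: 10! - 2×(10-1)! + (10-2)! = 3628800 - 725760 + 40320 = 2943360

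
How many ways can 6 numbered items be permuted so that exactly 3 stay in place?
Choose the 3 fixed points C(6,3) = 20, derange the rest: !3 = Σ_{j=0}^{3} (-1)^j·3!/j! = 6 - 6 + 3 - 1 = 2. Product = 20 × 2 = 40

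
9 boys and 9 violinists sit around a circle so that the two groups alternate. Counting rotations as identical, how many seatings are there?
Fix one of the boys: (9-1)! ways for the remaining boys, × 9! ways for the violinists = 40320 × 362880 = 14631321600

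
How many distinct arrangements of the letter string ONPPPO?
6! / (2! × 1! × 3!) = 60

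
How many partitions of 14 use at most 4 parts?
By conjugation, equals partitions of 14 into parts ≤ 4. Let r_j(i) = number of partitions of i into parts ≤ j, for i = 0..14. r_1(i) = 1 for all i; r_j(i) = r_{j-1}(i) + r_j(i-j). Rows j = 2..4: ≤2: 1 1 2 2 3 3 4 4 5 5 6 6 7 7 8; ≤3: 1 1 2 3 4 5 7 8 10 12 14 16 19 21 24; ≤4: 1 1 2 3 5 6 9 11 15 18 23 27 34 39 47. r_4(14) = 47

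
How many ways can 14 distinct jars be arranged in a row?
14! = 87178291200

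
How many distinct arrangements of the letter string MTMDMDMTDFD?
11! / (4! × 1! × 2! × 4!) = 34650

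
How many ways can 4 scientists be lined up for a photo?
4! = 24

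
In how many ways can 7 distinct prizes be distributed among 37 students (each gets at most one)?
P(37,7) = 37!/(37-7)! = 51889178880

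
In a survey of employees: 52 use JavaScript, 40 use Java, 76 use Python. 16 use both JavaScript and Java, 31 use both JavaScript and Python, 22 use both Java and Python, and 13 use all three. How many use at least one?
|A∪B∪C| = 52+40+76-16-31-22+13 = 112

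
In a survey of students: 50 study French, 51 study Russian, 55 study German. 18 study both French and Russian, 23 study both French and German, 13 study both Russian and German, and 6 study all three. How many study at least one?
|A∪B∪C| = 50+51+55-18-23-13+6 = 108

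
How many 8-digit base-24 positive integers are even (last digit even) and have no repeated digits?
Last∈{0,2,4,6,8,10,12,14,16,18,20,22}. Last=0: 1235591280. Last nonzero: 11×22×P(22,6) = 13000569120. Total = 14236160400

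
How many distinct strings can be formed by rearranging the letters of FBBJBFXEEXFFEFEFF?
17! / (3! × 7! × 2! × 1! × 4!) = 245044800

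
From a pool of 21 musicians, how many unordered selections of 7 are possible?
C(21,7) = 21!/(7!×14!) = 116280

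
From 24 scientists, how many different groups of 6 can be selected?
C(24,6) = 24!/(6!×18!) = 134596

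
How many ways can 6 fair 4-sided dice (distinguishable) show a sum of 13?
Coefficient of x^13 in (x + x² + ... + x^4)^6. By inclusion-exclusion on dice exceeding 4: Σ_j (-1)^j C(6,j)·C(13-1-4j, 5) = C(6,0)·C(12,5) - C(6,1)·C(8,5) = 1·792 - 6·56 = 456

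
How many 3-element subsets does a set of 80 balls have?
C(80,3) = 80!/(3!×77!) = 82160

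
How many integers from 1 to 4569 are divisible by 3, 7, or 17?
⌊4569/3⌋+⌊4569/7⌋+⌊4569/17⌋ - ⌊4569/21⌋-⌊4569/51⌋-⌊4569/119⌋ + ⌊4569/357⌋ = 1523+652+268 - 217-89-38 + 12 = 2111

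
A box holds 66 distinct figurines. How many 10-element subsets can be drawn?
C(66,10) = 66!/(10!×56!) = 210980549208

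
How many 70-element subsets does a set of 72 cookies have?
C(72,70) = 72!/(70!×2!) = 2556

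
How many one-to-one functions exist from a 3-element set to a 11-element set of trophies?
P(11,3) = 11!/(11-3)! = 990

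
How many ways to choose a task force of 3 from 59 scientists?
C(59,3) = 59!/(3!×56!) = 32509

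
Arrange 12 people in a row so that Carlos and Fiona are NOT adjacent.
Total - adjacent = 12! - (12-1)!×2 = 479001600 - 79833600 = 399168000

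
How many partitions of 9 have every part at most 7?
Let r_j(i) = number of partitions of i into parts ≤ j, for i = 0..9. r_1(i) = 1 for all i; r_j(i) = r_{j-1}(i) + r_j(i-j). Rows j = 2..7: ≤2: 1 1 2 2 3 3 4 4 5 5; ≤3: 1 1 2 3 4 5 7 8 10 12; ≤4: 1 1 2 3 5 6 9 11 15 18; ≤5: 1 1 2 3 5 7 10 13 18 23; ≤6: 1 1 2 3 5 7 11 14 20 26; ≤7: 1 1 2 3 5 7 11 15 21 28. r_7(9) = 28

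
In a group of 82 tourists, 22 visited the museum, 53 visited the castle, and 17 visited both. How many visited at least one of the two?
|A∪B| = |A| + |B| - |A∩B| = 22 + 53 - 17 = 58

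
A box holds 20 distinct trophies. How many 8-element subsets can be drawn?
C(20,8) = 20!/(8!×12!) = 125970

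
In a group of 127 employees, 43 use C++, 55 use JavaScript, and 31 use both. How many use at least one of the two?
|A∪B| = |A| + |B| - |A∩B| = 43 + 55 - 31 = 67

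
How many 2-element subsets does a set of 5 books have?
C(5,2) = 5!/(2!×3!) = 10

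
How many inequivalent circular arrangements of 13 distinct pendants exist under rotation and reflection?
(13-1)!/2 = 479001600/2 = 239500800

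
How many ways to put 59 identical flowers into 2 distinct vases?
C(59+2-1, 2-1) = C(60, 1) = 60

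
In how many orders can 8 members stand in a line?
8! = 40320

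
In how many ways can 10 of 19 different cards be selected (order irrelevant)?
C(19,10) = 19!/(10!×9!) = 92378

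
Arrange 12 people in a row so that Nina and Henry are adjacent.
Treat as block: (12-1)! × 2! = 39916800 × 2 = 79833600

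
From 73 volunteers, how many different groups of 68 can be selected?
C(73,68) = 73!/(68!×5!) = 15020334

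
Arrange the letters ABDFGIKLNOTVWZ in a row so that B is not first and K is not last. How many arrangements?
By inclusion-exclusion: 14! - 2×(14-1)! + (14-2)! = 87178291200 - 12454041600 + 479001600 = 75203251200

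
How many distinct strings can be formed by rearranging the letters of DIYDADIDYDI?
11! / (5! × 1! × 3! × 2!) = 27720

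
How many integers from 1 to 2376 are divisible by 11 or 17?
⌊2376/11⌋ + ⌊2376/17⌋ - ⌊2376/187⌋ = 216 + 139 - 12 = 343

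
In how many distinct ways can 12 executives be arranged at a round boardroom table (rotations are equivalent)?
Circular: fix one position, arrange the rest. (12-1)! = 39916800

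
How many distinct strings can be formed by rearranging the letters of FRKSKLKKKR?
10! / (5! × 1! × 1! × 1! × 2!) = 15120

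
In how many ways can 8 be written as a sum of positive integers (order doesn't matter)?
Pentagonal recurrence p(n) = p(n-1) + p(n-2) - p(n-5) - p(n-7) + p(n-12) + p(n-15) - ... gives p(0..7) = 1, 1, 2, 3, 5, 7, 11, 15. p(8) = p(7) + p(6) - p(3) - p(1) = 15 + 11 - 3 - 1 = 22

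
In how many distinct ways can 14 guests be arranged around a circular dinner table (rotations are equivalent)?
Circular: fix one position, arrange the rest. (14-1)! = 6227020800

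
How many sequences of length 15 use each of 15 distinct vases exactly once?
15! = 1307674368000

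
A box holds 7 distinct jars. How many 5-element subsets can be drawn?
C(7,5) = 7!/(5!×2!) = 21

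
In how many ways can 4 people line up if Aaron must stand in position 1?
Fix one position: (4-1)! = 6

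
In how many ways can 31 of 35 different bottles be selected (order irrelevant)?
C(35,31) = 35!/(31!×4!) = 52360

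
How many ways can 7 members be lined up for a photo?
7! = 5040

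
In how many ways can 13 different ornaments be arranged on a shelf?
13! = 6227020800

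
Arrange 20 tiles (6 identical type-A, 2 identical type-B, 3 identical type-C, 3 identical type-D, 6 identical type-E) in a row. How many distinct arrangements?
20! / (6! × 2! × 3! × 3! × 6!) = 65181916800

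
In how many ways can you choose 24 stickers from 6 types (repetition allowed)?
C(24+6-1, 6-1) = C(29, 5) = 118755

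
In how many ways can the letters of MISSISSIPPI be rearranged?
11! / (1! × 4! × 4! × 2!) = 34650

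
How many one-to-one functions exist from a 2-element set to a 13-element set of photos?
P(13,2) = 13!/(13-2)! = 156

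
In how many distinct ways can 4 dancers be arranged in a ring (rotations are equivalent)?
Circular: fix one position, arrange the rest. (4-1)! = 6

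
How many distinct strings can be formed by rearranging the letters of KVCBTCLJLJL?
11! / (3! × 1! × 2! × 1! × 1! × 2! × 1!) = 1663200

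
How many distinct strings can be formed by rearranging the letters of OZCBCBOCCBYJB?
13! / (4! × 2! × 1! × 1! × 4! × 1!) = 5405400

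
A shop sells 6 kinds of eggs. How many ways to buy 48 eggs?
C(48+6-1, 6-1) = C(53, 5) = 2869685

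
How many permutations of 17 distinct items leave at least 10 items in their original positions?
Exactly j fixed points: C(17,j)·!(17-j); sum over j ≥ 10 (derangement numbers via !m = (m-1)·(!(m-1) + !(m-2)): !0..!7 = 1, 0, 1, 2, 9, 44, 265, 1854). Σ_{j=10}^{17} C(17,j)·!(17-j) = C(17,10)·!7 + C(17,11)·!6 + C(17,12)·!5 + C(17,13)·!4 + C(17,14)·!3 + C(17,15)·!2 + C(17,16)·!1 + C(17,17)·!0 = 19448·1854 + 12376·265 + 6188·44 + 2380·9 + 680·2 + 136·1 + 17·0 + 1·1 = 39631421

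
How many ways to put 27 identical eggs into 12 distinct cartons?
C(27+12-1, 12-1) = C(38, 11) = 1203322288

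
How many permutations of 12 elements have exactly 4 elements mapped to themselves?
Choose the 4 fixed points C(12,4) = 495, derange the rest: !8 = Σ_{j=0}^{8} (-1)^j·8!/j! = 40320 - 40320 + 20160 - 6720 + 1680 - 336 + 56 - 8 + 1 = 14833. Product = 495 × 14833 = 7342335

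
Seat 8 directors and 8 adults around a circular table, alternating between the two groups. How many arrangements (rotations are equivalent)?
Fix one of the directors: (8-1)! ways for the remaining directors, × 8! ways for the adults = 5040 × 40320 = 203212800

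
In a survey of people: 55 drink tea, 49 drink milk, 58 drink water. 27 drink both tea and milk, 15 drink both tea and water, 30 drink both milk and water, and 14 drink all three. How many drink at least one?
|A∪B∪C| = 55+49+58-27-15-30+14 = 104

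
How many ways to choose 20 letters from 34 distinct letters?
C(34,20) = 34!/(20!×14!) = 1391975640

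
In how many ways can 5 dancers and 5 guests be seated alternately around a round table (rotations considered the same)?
Fix one of the dancers: (5-1)! ways for the remaining dancers, × 5! ways for the guests = 24 × 120 = 2880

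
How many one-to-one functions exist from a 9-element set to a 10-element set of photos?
P(10,9) = 10!/(10-9)! = 3628800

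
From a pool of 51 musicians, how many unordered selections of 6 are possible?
C(51,6) = 51!/(6!×45!) = 18009460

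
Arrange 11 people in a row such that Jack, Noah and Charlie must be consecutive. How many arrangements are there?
Treat the 3 as one block: (11-3+1)! × 3! = 362880 × 6 = 2177280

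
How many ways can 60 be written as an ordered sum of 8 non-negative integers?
C(60+8-1, 8-1) = C(67, 7) = 869648208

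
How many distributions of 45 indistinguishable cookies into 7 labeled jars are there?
C(45+7-1, 7-1) = C(51, 6) = 18009460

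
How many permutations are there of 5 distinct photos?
5! = 120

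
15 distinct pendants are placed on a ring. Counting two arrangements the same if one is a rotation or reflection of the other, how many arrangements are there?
(15-1)!/2 = 87178291200/2 = 43589145600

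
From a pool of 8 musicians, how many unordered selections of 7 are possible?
C(8,7) = 8!/(7!×1!) = 8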